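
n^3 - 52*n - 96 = (n - 8)*(n + 2)*(n + 6)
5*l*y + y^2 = y*(5*l + y)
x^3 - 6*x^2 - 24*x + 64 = (x - 8)*(x - 2)*(x + 4)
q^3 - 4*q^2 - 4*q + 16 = (q - 4)*(q - 2)*(q + 2)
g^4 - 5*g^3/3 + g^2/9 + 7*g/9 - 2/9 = (g - 1)^2*(g - 1/3)*(g + 2/3)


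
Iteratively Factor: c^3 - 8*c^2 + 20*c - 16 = (c - 2)*(c^2 - 6*c + 8) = (c - 4)*(c - 2)*(c - 2)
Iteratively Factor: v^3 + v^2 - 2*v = (v - 1)*(v^2 + 2*v) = v*(v - 1)*(v + 2)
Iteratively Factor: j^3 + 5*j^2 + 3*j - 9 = (j + 3)*(j^2 + 2*j - 3) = (j - 1)*(j + 3)*(j + 3)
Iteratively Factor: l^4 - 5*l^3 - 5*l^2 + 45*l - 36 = (l - 4)*(l^3 - l^2 - 9*l + 9) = (l - 4)*(l - 3)*(l^2 + 2*l - 3) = (l - 4)*(l - 3)*(l + 3)*(l - 1)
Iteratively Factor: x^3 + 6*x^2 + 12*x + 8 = (x + 2)*(x^2 + 4*x + 4) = (x + 2)^2*(x + 2)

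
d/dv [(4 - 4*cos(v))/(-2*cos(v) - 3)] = -20*sin(v)/(2*cos(v) + 3)^2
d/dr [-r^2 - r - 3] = -2*r - 1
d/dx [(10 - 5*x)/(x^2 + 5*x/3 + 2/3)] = 45*(x^2 - 4*x - 4)/(9*x^4 + 30*x^3 + 37*x^2 + 20*x + 4)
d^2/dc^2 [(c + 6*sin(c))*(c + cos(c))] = -6*c*sin(c) - c*cos(c) - 2*sin(c) - 12*sin(2*c) + 12*cos(c) + 2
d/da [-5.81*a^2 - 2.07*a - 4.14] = -11.62*a - 2.07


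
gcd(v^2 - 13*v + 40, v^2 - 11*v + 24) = v - 8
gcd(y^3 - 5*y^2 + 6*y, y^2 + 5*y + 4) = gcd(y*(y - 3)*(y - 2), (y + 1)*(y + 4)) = 1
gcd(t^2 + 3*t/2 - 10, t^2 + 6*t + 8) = t + 4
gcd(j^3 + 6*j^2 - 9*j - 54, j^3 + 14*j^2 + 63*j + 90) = j^2 + 9*j + 18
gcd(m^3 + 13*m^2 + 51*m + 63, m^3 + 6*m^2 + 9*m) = m^2 + 6*m + 9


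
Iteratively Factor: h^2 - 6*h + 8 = (h - 4)*(h - 2)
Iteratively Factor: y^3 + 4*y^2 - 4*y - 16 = (y + 4)*(y^2 - 4) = (y + 2)*(y + 4)*(y - 2)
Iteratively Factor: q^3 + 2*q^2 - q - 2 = (q - 1)*(q^2 + 3*q + 2) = (q - 1)*(q + 2)*(q + 1)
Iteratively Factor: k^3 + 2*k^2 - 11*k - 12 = (k - 3)*(k^2 + 5*k + 4) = (k - 3)*(k + 1)*(k + 4)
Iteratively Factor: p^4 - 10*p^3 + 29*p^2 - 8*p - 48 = (p - 4)*(p^3 - 6*p^2 + 5*p + 12) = (p - 4)*(p - 3)*(p^2 - 3*p - 4) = (p - 4)*(p - 3)*(p + 1)*(p - 4)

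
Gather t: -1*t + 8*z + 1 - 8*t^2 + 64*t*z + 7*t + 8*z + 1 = -8*t^2 + t*(64*z + 6) + 16*z + 2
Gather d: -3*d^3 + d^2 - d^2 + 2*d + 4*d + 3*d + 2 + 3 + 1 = -3*d^3 + 9*d + 6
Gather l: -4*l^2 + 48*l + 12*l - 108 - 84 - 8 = -4*l^2 + 60*l - 200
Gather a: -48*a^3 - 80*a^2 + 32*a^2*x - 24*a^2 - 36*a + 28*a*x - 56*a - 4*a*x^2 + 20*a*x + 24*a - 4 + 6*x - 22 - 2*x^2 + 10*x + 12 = -48*a^3 + a^2*(32*x - 104) + a*(-4*x^2 + 48*x - 68) - 2*x^2 + 16*x - 14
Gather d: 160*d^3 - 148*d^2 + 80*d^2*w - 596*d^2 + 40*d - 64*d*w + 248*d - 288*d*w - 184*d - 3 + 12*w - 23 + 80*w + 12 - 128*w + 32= 160*d^3 + d^2*(80*w - 744) + d*(104 - 352*w) - 36*w + 18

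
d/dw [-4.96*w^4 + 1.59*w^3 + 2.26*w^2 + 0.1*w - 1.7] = -19.84*w^3 + 4.77*w^2 + 4.52*w + 0.1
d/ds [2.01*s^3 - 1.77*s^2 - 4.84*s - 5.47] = 6.03*s^2 - 3.54*s - 4.84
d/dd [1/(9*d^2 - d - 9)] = (1 - 18*d)/(-9*d^2 + d + 9)^2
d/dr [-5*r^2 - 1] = -10*r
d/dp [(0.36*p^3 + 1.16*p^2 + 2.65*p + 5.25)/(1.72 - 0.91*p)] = (-0.6552*p^3 + 0.802*p^2 + 3.9904*p + 9.3355)/(0.8281*p^2 - 3.1304*p + 2.9584)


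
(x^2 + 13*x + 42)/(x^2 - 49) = (x + 6)/(x - 7)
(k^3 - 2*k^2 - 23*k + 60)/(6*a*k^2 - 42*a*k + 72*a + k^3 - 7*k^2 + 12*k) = (k + 5)/(6*a + k)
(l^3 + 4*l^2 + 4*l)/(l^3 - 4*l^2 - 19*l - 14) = l*(l + 2)/(l^2 - 6*l - 7)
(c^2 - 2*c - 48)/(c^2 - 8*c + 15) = (c^2 - 2*c - 48)/(c^2 - 8*c + 15)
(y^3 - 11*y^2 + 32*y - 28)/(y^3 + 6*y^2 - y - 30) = (y^2 - 9*y + 14)/(y^2 + 8*y + 15)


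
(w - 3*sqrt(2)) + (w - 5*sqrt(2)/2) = 2*w - 11*sqrt(2)/2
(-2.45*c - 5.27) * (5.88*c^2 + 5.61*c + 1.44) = -14.406*c^3 - 44.7321*c^2 - 33.0927*c - 7.5888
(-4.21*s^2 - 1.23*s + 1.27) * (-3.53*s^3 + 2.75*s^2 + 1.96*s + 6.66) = 14.8613*s^5 - 7.2356*s^4 - 16.1172*s^3 - 26.9569*s^2 - 5.7026*s + 8.4582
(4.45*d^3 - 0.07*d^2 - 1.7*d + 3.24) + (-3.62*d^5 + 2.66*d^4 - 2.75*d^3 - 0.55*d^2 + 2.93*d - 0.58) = -3.62*d^5 + 2.66*d^4 + 1.7*d^3 - 0.62*d^2 + 1.23*d + 2.66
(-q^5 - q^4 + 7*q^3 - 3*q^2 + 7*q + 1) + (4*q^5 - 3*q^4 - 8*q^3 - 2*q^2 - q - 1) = 3*q^5 - 4*q^4 - q^3 - 5*q^2 + 6*q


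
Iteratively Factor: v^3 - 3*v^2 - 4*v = (v - 4)*(v^2 + v) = v*(v - 4)*(v + 1)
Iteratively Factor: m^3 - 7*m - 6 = (m + 2)*(m^2 - 2*m - 3) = (m + 1)*(m + 2)*(m - 3)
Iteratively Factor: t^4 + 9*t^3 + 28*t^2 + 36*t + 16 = (t + 2)*(t^3 + 7*t^2 + 14*t + 8) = (t + 2)^2*(t^2 + 5*t + 4) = (t + 1)*(t + 2)^2*(t + 4)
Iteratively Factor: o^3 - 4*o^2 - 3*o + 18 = (o - 3)*(o^2 - o - 6) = (o - 3)*(o + 2)*(o - 3)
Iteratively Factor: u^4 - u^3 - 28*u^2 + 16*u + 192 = (u - 4)*(u^3 + 3*u^2 - 16*u - 48) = (u - 4)*(u + 3)*(u^2 - 16) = (u - 4)^2*(u + 3)*(u + 4)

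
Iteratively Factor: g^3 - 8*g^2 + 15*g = (g - 3)*(g^2 - 5*g) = (g - 5)*(g - 3)*(g)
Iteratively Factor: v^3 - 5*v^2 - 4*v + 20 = (v - 5)*(v^2 - 4) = (v - 5)*(v + 2)*(v - 2)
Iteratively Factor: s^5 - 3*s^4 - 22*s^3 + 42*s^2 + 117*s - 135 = (s + 3)*(s^4 - 6*s^3 - 4*s^2 + 54*s - 45) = (s - 3)*(s + 3)*(s^3 - 3*s^2 - 13*s + 15) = (s - 5)*(s - 3)*(s + 3)*(s^2 + 2*s - 3) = (s - 5)*(s - 3)*(s + 3)^2*(s - 1)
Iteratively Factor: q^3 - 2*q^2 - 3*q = (q + 1)*(q^2 - 3*q) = q*(q + 1)*(q - 3)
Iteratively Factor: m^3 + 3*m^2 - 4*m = (m)*(m^2 + 3*m - 4) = m*(m - 1)*(m + 4)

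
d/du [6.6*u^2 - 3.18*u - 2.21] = 13.2*u - 3.18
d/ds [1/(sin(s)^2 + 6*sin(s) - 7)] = -2*(sin(s) + 3)*cos(s)/(sin(s)^2 + 6*sin(s) - 7)^2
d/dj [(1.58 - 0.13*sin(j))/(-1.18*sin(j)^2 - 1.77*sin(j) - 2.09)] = (-0.1534*sin(j)^2 + 3.7288*sin(j) + 3.0683)*cos(j)/(1.3924*sin(j)^4 + 4.1772*sin(j)^3 + 8.0653*sin(j)^2 + 7.3986*sin(j) + 4.3681)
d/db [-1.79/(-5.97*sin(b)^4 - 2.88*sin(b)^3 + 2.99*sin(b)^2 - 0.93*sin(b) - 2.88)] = (-42.7452*sin(b)^3 - 15.4656*sin(b)^2 + 10.7042*sin(b) - 1.6647)*cos(b)/(5.97*sin(b)^4 + 2.88*sin(b)^3 - 2.99*sin(b)^2 + 0.93*sin(b) + 2.88)^2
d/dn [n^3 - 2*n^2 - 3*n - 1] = 3*n^2 - 4*n - 3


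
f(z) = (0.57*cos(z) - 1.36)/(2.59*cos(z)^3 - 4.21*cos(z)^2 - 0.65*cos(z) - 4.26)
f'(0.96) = 0.17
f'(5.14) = -0.21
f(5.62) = 0.15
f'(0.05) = 0.01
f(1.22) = 0.24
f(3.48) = 0.20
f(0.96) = 0.19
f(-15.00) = 0.24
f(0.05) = 0.12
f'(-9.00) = 0.10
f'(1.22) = 0.23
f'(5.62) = -0.09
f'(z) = (0.57*cos(z) - 1.36)*(7.77*sin(z)*cos(z)^2 - 8.42*sin(z)*cos(z) - 0.65*sin(z))/(2.59*cos(z)^3 - 4.21*cos(z)^2 - 0.65*cos(z) - 4.26)^2 - 0.57*sin(z)/(2.59*cos(z)^3 - 4.21*cos(z)^2 - 0.65*cos(z) - 4.26)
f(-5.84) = 0.13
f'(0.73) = 0.11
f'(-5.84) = 0.06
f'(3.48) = 0.08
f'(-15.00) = 0.17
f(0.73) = 0.16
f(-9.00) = 0.21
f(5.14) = 0.22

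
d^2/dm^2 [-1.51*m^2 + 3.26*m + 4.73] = -3.02000000000000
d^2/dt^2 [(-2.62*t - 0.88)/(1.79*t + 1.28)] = 6.366672/(1.79*t + 1.28)^3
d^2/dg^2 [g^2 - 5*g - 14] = 2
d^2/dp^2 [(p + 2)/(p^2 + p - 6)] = 2*(-3*(p + 1)*(p^2 + p - 6) + (p + 2)*(2*p + 1)^2)/(p^2 + p - 6)^3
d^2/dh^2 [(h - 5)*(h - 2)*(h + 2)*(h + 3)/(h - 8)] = 6*(h^4 - 22*h^3 + 144*h^2 - 128*h - 364)/(h^3 - 24*h^2 + 192*h - 512)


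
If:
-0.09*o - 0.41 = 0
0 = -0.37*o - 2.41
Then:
No Solution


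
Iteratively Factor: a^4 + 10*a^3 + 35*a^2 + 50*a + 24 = (a + 3)*(a^3 + 7*a^2 + 14*a + 8) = (a + 3)*(a + 4)*(a^2 + 3*a + 2) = (a + 1)*(a + 3)*(a + 4)*(a + 2)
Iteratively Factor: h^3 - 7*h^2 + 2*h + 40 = (h - 4)*(h^2 - 3*h - 10) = (h - 5)*(h - 4)*(h + 2)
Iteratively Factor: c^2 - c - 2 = (c + 1)*(c - 2)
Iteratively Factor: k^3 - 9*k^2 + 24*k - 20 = (k - 2)*(k^2 - 7*k + 10) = (k - 5)*(k - 2)*(k - 2)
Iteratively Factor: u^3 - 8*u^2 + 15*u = (u)*(u^2 - 8*u + 15) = u*(u - 3)*(u - 5)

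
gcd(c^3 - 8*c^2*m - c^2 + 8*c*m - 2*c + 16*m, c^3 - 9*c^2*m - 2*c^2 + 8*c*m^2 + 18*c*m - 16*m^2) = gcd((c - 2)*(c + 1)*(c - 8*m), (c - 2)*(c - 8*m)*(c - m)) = c^2 - 8*c*m - 2*c + 16*m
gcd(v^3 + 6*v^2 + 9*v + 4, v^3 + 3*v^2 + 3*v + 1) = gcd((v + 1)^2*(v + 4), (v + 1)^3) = v^2 + 2*v + 1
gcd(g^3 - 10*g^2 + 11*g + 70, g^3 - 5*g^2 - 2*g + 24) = g + 2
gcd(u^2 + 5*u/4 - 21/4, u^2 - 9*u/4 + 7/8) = u - 7/4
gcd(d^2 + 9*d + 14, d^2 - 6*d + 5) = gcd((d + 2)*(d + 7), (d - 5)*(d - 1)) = 1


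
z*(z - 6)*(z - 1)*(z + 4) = z^4 - 3*z^3 - 22*z^2 + 24*z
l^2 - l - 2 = (l - 2)*(l + 1)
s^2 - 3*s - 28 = (s - 7)*(s + 4)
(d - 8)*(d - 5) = d^2 - 13*d + 40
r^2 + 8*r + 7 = (r + 1)*(r + 7)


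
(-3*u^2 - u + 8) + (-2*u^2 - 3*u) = -5*u^2 - 4*u + 8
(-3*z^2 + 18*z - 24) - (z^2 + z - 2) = -4*z^2 + 17*z - 22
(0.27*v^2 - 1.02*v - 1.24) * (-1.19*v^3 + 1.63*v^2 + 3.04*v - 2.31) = -0.3213*v^5 + 1.6539*v^4 + 0.6338*v^3 - 5.7457*v^2 - 1.4134*v + 2.8644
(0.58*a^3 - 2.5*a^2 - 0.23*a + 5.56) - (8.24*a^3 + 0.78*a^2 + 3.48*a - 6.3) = -7.66*a^3 - 3.28*a^2 - 3.71*a + 11.86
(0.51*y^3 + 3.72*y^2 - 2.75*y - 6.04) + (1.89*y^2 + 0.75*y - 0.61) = 0.51*y^3 + 5.61*y^2 - 2.0*y - 6.65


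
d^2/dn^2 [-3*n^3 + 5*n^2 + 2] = 10 - 18*n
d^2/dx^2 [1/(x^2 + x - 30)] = 2*(-x^2 - x + (2*x + 1)^2 + 30)/(x^2 + x - 30)^3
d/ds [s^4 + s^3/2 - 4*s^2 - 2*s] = 4*s^3 + 3*s^2/2 - 8*s - 2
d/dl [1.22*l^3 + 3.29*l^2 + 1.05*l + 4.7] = 3.66*l^2 + 6.58*l + 1.05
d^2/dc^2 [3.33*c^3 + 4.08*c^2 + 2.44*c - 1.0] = 19.98*c + 8.16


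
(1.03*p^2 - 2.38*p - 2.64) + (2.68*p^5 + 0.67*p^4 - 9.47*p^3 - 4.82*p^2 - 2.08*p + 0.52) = 2.68*p^5 + 0.67*p^4 - 9.47*p^3 - 3.79*p^2 - 4.46*p - 2.12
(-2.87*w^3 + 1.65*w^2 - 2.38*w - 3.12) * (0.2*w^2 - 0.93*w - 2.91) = -0.574*w^5 + 2.9991*w^4 + 6.3412*w^3 - 3.2121*w^2 + 9.8274*w + 9.0792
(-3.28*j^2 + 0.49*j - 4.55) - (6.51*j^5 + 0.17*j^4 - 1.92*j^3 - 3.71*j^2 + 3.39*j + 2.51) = -6.51*j^5 - 0.17*j^4 + 1.92*j^3 + 0.43*j^2 - 2.9*j - 7.06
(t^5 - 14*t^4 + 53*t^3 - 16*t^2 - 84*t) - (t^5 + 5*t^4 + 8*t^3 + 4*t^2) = -19*t^4 + 45*t^3 - 20*t^2 - 84*t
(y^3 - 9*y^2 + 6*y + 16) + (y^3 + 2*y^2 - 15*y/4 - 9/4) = 2*y^3 - 7*y^2 + 9*y/4 + 55/4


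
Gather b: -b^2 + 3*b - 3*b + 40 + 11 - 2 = 49 - b^2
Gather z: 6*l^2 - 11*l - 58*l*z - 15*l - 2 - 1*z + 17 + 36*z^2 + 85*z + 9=6*l^2 - 26*l + 36*z^2 + z*(84 - 58*l) + 24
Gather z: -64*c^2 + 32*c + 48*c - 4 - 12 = -64*c^2 + 80*c - 16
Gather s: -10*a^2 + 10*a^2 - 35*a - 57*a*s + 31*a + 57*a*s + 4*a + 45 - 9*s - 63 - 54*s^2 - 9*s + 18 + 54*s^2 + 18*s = 0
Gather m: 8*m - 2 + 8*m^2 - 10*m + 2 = 8*m^2 - 2*m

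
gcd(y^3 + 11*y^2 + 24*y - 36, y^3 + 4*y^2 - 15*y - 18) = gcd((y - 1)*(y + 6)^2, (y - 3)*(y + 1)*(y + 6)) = y + 6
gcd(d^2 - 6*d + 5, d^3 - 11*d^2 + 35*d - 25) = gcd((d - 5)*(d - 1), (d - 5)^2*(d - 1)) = d^2 - 6*d + 5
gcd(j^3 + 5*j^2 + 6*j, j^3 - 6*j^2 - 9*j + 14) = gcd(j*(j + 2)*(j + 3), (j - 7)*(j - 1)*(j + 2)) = j + 2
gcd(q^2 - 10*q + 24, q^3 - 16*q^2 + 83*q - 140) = q - 4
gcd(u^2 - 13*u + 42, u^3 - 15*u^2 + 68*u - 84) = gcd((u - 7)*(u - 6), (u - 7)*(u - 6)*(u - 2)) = u^2 - 13*u + 42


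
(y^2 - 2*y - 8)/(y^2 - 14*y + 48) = (y^2 - 2*y - 8)/(y^2 - 14*y + 48)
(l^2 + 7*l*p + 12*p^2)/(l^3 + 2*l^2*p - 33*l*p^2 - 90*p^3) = (-l - 4*p)/(-l^2 + l*p + 30*p^2)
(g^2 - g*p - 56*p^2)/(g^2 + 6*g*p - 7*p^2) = (-g + 8*p)/(-g + p)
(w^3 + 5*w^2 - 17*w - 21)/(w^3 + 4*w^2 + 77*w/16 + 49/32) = 32*(w^3 + 5*w^2 - 17*w - 21)/(32*w^3 + 128*w^2 + 154*w + 49)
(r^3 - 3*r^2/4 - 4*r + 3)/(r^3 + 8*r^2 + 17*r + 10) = (4*r^2 - 11*r + 6)/(4*(r^2 + 6*r + 5))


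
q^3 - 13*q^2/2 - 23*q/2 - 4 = (q - 8)*(q + 1/2)*(q + 1)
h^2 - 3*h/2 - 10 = (h - 4)*(h + 5/2)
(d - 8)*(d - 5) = d^2 - 13*d + 40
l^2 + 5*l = l*(l + 5)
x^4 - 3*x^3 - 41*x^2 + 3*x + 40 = (x - 8)*(x - 1)*(x + 1)*(x + 5)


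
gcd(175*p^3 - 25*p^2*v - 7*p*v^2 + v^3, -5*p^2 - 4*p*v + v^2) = 5*p - v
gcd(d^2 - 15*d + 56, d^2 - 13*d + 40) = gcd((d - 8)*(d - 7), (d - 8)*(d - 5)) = d - 8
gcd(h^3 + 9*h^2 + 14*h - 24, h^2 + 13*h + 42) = h + 6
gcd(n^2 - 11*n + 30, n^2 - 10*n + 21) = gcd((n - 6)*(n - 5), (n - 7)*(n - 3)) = 1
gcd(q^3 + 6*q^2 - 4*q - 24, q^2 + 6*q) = q + 6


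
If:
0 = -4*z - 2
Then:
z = -1/2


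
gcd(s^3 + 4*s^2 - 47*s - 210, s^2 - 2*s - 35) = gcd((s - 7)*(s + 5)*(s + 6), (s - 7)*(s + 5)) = s^2 - 2*s - 35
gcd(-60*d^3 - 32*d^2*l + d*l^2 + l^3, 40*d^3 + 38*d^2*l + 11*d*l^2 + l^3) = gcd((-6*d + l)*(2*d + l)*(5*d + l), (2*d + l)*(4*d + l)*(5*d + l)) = 10*d^2 + 7*d*l + l^2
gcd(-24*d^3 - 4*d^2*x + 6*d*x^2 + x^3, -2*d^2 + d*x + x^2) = 2*d + x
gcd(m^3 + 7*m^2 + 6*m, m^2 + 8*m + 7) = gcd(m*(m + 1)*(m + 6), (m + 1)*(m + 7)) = m + 1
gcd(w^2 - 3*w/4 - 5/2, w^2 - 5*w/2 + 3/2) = 1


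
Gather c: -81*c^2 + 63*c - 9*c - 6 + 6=-81*c^2 + 54*c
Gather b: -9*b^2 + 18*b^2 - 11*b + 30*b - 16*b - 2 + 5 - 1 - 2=9*b^2 + 3*b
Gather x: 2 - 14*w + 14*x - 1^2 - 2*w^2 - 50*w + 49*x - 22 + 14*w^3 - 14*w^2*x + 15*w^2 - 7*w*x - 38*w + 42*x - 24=14*w^3 + 13*w^2 - 102*w + x*(-14*w^2 - 7*w + 105) - 45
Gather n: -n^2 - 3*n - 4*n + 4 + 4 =-n^2 - 7*n + 8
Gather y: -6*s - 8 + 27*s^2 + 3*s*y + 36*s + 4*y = 27*s^2 + 30*s + y*(3*s + 4) - 8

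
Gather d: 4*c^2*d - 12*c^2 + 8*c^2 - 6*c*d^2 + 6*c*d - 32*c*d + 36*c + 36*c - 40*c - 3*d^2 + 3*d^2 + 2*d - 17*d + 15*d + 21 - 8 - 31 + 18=-4*c^2 - 6*c*d^2 + 32*c + d*(4*c^2 - 26*c)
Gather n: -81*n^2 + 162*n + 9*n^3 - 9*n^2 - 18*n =9*n^3 - 90*n^2 + 144*n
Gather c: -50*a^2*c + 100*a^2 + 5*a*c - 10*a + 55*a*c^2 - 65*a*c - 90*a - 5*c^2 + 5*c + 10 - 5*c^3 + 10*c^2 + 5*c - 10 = 100*a^2 - 100*a - 5*c^3 + c^2*(55*a + 5) + c*(-50*a^2 - 60*a + 10)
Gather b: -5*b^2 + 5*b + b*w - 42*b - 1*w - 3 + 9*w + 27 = -5*b^2 + b*(w - 37) + 8*w + 24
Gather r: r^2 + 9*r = r^2 + 9*r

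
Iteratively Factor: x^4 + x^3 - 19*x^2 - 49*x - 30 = (x - 5)*(x^3 + 6*x^2 + 11*x + 6) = (x - 5)*(x + 3)*(x^2 + 3*x + 2) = (x - 5)*(x + 1)*(x + 3)*(x + 2)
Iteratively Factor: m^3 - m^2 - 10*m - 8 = (m - 4)*(m^2 + 3*m + 2) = (m - 4)*(m + 2)*(m + 1)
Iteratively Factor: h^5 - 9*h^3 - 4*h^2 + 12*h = (h - 1)*(h^4 + h^3 - 8*h^2 - 12*h) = (h - 3)*(h - 1)*(h^3 + 4*h^2 + 4*h) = (h - 3)*(h - 1)*(h + 2)*(h^2 + 2*h) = (h - 3)*(h - 1)*(h + 2)^2*(h)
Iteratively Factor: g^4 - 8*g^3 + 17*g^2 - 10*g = (g - 5)*(g^3 - 3*g^2 + 2*g) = g*(g - 5)*(g^2 - 3*g + 2) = g*(g - 5)*(g - 1)*(g - 2)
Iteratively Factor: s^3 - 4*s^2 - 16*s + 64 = (s - 4)*(s^2 - 16) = (s - 4)*(s + 4)*(s - 4)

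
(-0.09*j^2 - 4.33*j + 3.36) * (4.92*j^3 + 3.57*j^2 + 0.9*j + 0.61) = -0.4428*j^5 - 21.6249*j^4 + 0.992099999999998*j^3 + 8.0433*j^2 + 0.3827*j + 2.0496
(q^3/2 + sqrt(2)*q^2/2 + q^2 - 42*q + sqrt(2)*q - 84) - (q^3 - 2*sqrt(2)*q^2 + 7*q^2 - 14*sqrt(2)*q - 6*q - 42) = -q^3/2 - 6*q^2 + 5*sqrt(2)*q^2/2 - 36*q + 15*sqrt(2)*q - 42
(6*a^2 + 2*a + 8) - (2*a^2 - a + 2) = 4*a^2 + 3*a + 6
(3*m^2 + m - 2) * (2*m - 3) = 6*m^3 - 7*m^2 - 7*m + 6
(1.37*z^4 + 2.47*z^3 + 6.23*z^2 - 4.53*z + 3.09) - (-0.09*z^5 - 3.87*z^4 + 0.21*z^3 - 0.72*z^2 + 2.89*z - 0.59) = 0.09*z^5 + 5.24*z^4 + 2.26*z^3 + 6.95*z^2 - 7.42*z + 3.68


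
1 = 1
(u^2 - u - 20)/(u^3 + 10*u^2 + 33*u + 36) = (u - 5)/(u^2 + 6*u + 9)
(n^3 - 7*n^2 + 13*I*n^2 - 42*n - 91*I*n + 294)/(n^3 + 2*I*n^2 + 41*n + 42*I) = (n^2 + n*(-7 + 6*I) - 42*I)/(n^2 - 5*I*n + 6)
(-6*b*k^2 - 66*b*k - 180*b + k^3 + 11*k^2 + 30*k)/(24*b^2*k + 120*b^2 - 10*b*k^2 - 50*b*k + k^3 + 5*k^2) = (-k - 6)/(4*b - k)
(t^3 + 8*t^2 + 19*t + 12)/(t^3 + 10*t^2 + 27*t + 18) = (t + 4)/(t + 6)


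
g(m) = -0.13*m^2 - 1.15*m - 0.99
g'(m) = -0.26*m - 1.15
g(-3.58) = 1.46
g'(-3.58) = -0.22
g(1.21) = -2.57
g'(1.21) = -1.46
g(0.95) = -2.20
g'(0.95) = -1.40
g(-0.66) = -0.29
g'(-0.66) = -0.98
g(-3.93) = 1.52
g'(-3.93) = -0.13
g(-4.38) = 1.55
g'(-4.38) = -0.01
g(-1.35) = 0.33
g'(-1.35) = -0.80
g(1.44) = -2.92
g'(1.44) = -1.52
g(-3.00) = 1.29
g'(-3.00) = -0.37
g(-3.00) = 1.29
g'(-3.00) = -0.37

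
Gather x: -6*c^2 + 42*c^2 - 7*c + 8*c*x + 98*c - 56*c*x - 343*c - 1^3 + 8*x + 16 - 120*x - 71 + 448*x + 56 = 36*c^2 - 252*c + x*(336 - 48*c)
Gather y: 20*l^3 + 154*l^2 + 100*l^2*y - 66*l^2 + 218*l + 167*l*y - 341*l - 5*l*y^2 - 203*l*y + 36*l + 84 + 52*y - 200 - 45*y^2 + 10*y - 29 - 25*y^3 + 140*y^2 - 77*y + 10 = 20*l^3 + 88*l^2 - 87*l - 25*y^3 + y^2*(95 - 5*l) + y*(100*l^2 - 36*l - 15) - 135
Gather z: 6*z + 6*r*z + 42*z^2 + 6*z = 42*z^2 + z*(6*r + 12)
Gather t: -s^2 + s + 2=-s^2 + s + 2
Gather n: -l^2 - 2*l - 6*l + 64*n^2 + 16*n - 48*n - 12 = -l^2 - 8*l + 64*n^2 - 32*n - 12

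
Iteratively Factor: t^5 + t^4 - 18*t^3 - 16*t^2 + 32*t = (t)*(t^4 + t^3 - 18*t^2 - 16*t + 32) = t*(t - 1)*(t^3 + 2*t^2 - 16*t - 32) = t*(t - 4)*(t - 1)*(t^2 + 6*t + 8) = t*(t - 4)*(t - 1)*(t + 4)*(t + 2)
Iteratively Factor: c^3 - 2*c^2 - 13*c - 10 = (c + 2)*(c^2 - 4*c - 5) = (c + 1)*(c + 2)*(c - 5)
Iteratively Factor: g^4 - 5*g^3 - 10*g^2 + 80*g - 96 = (g - 2)*(g^3 - 3*g^2 - 16*g + 48) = (g - 2)*(g + 4)*(g^2 - 7*g + 12) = (g - 3)*(g - 2)*(g + 4)*(g - 4)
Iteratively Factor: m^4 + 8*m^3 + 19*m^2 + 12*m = (m)*(m^3 + 8*m^2 + 19*m + 12) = m*(m + 3)*(m^2 + 5*m + 4) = m*(m + 1)*(m + 3)*(m + 4)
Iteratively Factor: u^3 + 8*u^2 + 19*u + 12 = (u + 3)*(u^2 + 5*u + 4) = (u + 3)*(u + 4)*(u + 1)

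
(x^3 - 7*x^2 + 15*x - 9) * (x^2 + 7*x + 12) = x^5 - 22*x^3 + 12*x^2 + 117*x - 108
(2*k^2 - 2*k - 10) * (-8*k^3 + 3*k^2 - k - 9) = -16*k^5 + 22*k^4 + 72*k^3 - 46*k^2 + 28*k + 90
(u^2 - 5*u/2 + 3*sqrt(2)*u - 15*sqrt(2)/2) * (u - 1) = u^3 - 7*u^2/2 + 3*sqrt(2)*u^2 - 21*sqrt(2)*u/2 + 5*u/2 + 15*sqrt(2)/2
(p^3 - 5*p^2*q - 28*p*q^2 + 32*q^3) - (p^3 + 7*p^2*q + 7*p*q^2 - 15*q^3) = -12*p^2*q - 35*p*q^2 + 47*q^3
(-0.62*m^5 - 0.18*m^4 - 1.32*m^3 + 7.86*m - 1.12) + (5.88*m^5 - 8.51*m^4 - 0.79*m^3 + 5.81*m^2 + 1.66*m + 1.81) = 5.26*m^5 - 8.69*m^4 - 2.11*m^3 + 5.81*m^2 + 9.52*m + 0.69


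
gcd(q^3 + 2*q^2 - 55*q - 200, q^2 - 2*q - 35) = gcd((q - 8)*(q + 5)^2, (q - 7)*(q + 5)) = q + 5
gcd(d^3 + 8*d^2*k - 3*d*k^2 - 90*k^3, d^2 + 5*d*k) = d + 5*k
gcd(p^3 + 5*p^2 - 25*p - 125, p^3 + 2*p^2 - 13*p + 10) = p + 5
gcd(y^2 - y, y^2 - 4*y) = y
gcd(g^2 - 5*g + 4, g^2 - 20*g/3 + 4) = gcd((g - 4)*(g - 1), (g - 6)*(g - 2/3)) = 1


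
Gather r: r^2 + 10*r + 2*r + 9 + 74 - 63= r^2 + 12*r + 20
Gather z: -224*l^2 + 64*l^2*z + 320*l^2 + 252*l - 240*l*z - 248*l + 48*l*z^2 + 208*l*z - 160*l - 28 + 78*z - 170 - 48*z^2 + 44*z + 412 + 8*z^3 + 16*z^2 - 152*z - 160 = 96*l^2 - 156*l + 8*z^3 + z^2*(48*l - 32) + z*(64*l^2 - 32*l - 30) + 54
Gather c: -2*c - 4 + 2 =-2*c - 2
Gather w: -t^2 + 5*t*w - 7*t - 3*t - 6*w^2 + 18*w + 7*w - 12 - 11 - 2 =-t^2 - 10*t - 6*w^2 + w*(5*t + 25) - 25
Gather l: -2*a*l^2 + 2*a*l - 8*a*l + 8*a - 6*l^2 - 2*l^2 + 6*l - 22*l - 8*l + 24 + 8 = 8*a + l^2*(-2*a - 8) + l*(-6*a - 24) + 32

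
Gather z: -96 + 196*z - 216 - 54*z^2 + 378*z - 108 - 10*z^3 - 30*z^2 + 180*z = -10*z^3 - 84*z^2 + 754*z - 420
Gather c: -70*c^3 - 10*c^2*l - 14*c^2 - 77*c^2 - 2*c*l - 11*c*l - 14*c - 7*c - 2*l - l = -70*c^3 + c^2*(-10*l - 91) + c*(-13*l - 21) - 3*l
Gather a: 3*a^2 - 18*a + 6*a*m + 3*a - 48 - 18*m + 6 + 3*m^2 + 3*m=3*a^2 + a*(6*m - 15) + 3*m^2 - 15*m - 42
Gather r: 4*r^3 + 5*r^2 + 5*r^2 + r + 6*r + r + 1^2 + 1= 4*r^3 + 10*r^2 + 8*r + 2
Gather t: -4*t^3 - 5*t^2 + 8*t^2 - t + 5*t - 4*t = -4*t^3 + 3*t^2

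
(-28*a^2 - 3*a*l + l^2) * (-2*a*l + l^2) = 56*a^3*l - 22*a^2*l^2 - 5*a*l^3 + l^4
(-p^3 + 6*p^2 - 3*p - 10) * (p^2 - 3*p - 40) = -p^5 + 9*p^4 + 19*p^3 - 241*p^2 + 150*p + 400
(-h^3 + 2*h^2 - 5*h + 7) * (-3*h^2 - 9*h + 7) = 3*h^5 + 3*h^4 - 10*h^3 + 38*h^2 - 98*h + 49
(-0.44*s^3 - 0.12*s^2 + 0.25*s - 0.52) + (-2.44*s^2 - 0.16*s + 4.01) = -0.44*s^3 - 2.56*s^2 + 0.09*s + 3.49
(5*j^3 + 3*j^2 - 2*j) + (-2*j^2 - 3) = 5*j^3 + j^2 - 2*j - 3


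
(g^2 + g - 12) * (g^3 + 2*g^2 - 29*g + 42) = g^5 + 3*g^4 - 39*g^3 - 11*g^2 + 390*g - 504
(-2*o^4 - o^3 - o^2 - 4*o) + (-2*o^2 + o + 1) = -2*o^4 - o^3 - 3*o^2 - 3*o + 1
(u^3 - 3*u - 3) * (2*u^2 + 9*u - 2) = 2*u^5 + 9*u^4 - 8*u^3 - 33*u^2 - 21*u + 6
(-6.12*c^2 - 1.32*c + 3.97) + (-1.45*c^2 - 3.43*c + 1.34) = -7.57*c^2 - 4.75*c + 5.31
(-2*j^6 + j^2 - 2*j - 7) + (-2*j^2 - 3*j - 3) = -2*j^6 - j^2 - 5*j - 10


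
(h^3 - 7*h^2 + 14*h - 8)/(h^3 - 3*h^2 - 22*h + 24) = (h^2 - 6*h + 8)/(h^2 - 2*h - 24)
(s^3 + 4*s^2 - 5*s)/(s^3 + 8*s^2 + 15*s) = (s - 1)/(s + 3)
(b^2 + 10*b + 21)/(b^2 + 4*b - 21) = (b + 3)/(b - 3)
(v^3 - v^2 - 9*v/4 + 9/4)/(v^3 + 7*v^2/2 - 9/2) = (v - 3/2)/(v + 3)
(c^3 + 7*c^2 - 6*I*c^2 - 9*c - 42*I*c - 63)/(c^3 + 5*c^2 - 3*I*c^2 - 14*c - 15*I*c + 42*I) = (c - 3*I)/(c - 2)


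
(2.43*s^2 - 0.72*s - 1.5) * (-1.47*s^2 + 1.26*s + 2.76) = -3.5721*s^4 + 4.1202*s^3 + 8.0046*s^2 - 3.8772*s - 4.14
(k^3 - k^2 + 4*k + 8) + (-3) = k^3 - k^2 + 4*k + 5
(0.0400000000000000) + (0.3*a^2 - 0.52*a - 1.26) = 0.3*a^2 - 0.52*a - 1.22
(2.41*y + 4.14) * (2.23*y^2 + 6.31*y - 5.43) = 5.3743*y^3 + 24.4393*y^2 + 13.0371*y - 22.4802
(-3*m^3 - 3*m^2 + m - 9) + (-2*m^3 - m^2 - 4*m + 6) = -5*m^3 - 4*m^2 - 3*m - 3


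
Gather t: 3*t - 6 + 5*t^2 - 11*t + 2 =5*t^2 - 8*t - 4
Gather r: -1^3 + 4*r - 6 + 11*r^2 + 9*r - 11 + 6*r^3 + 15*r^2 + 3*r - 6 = 6*r^3 + 26*r^2 + 16*r - 24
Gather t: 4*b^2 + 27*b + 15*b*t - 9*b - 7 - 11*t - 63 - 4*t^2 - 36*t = 4*b^2 + 18*b - 4*t^2 + t*(15*b - 47) - 70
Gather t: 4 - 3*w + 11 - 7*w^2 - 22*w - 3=-7*w^2 - 25*w + 12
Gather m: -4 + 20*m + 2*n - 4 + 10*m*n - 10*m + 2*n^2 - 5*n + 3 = m*(10*n + 10) + 2*n^2 - 3*n - 5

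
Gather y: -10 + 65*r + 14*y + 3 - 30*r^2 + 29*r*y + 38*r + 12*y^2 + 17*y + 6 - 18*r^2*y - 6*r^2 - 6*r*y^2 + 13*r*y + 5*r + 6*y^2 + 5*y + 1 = -36*r^2 + 108*r + y^2*(18 - 6*r) + y*(-18*r^2 + 42*r + 36)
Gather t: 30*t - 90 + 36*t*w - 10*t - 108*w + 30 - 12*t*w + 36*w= t*(24*w + 20) - 72*w - 60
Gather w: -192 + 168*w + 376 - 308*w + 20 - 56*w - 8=196 - 196*w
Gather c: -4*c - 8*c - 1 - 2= -12*c - 3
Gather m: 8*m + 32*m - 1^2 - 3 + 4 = 40*m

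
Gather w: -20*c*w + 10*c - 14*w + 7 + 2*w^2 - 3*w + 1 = 10*c + 2*w^2 + w*(-20*c - 17) + 8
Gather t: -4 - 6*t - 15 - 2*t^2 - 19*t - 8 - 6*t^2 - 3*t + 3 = -8*t^2 - 28*t - 24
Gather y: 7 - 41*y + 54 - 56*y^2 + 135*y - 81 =-56*y^2 + 94*y - 20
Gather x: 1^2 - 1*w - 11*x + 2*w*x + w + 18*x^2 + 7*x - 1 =18*x^2 + x*(2*w - 4)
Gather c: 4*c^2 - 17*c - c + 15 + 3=4*c^2 - 18*c + 18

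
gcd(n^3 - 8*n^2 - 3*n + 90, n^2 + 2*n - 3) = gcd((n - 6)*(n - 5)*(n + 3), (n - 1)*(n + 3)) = n + 3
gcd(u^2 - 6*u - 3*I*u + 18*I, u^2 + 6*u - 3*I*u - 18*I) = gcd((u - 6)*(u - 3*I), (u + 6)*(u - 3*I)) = u - 3*I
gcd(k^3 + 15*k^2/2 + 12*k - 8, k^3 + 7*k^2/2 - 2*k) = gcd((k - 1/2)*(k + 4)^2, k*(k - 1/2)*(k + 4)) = k^2 + 7*k/2 - 2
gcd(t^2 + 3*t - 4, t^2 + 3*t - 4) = t^2 + 3*t - 4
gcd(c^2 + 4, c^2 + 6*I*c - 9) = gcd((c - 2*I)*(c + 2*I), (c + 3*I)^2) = 1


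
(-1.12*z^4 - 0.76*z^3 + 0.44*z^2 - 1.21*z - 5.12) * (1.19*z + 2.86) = -1.3328*z^5 - 4.1076*z^4 - 1.65*z^3 - 0.1815*z^2 - 9.5534*z - 14.6432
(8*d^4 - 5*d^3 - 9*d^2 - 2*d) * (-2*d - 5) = -16*d^5 - 30*d^4 + 43*d^3 + 49*d^2 + 10*d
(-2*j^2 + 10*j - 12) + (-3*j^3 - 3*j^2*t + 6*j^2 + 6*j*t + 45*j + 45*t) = -3*j^3 - 3*j^2*t + 4*j^2 + 6*j*t + 55*j + 45*t - 12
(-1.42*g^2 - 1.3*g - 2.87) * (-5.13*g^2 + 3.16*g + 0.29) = 7.2846*g^4 + 2.1818*g^3 + 10.2033*g^2 - 9.4462*g - 0.8323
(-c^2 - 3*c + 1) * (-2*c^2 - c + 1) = 2*c^4 + 7*c^3 - 4*c + 1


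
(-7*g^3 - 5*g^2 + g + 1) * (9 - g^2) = 7*g^5 + 5*g^4 - 64*g^3 - 46*g^2 + 9*g + 9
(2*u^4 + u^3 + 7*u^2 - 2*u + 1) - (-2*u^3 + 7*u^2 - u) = 2*u^4 + 3*u^3 - u + 1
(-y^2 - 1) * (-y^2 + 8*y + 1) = y^4 - 8*y^3 - 8*y - 1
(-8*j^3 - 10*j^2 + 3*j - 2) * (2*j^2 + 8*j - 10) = -16*j^5 - 84*j^4 + 6*j^3 + 120*j^2 - 46*j + 20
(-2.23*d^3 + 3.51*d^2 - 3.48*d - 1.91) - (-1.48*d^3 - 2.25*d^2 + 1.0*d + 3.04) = -0.75*d^3 + 5.76*d^2 - 4.48*d - 4.95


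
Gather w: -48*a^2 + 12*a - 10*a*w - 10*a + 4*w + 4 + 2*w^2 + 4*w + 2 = -48*a^2 + 2*a + 2*w^2 + w*(8 - 10*a) + 6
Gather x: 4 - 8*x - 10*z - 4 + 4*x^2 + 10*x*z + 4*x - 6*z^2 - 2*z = 4*x^2 + x*(10*z - 4) - 6*z^2 - 12*z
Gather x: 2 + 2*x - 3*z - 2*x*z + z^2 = x*(2 - 2*z) + z^2 - 3*z + 2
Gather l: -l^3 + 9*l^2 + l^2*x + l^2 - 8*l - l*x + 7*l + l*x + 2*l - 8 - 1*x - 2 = -l^3 + l^2*(x + 10) + l - x - 10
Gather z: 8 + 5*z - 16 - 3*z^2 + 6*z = -3*z^2 + 11*z - 8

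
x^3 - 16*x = x*(x - 4)*(x + 4)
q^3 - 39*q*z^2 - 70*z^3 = (q - 7*z)*(q + 2*z)*(q + 5*z)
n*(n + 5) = n^2 + 5*n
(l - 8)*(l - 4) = l^2 - 12*l + 32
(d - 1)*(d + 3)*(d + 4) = d^3 + 6*d^2 + 5*d - 12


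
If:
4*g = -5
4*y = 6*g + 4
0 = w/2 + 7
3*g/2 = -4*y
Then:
No Solution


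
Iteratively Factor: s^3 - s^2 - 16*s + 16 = (s - 1)*(s^2 - 16) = (s - 4)*(s - 1)*(s + 4)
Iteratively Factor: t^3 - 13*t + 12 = (t + 4)*(t^2 - 4*t + 3) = (t - 3)*(t + 4)*(t - 1)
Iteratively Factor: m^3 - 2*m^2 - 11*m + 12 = (m + 3)*(m^2 - 5*m + 4) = (m - 1)*(m + 3)*(m - 4)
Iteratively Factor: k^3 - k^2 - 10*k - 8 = (k + 2)*(k^2 - 3*k - 4) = (k + 1)*(k + 2)*(k - 4)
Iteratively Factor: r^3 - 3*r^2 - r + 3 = (r + 1)*(r^2 - 4*r + 3) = (r - 1)*(r + 1)*(r - 3)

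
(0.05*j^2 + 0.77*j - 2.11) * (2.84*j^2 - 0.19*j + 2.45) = 0.142*j^4 + 2.1773*j^3 - 6.0162*j^2 + 2.2874*j - 5.1695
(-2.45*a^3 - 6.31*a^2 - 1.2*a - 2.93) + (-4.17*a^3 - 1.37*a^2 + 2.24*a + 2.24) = -6.62*a^3 - 7.68*a^2 + 1.04*a - 0.69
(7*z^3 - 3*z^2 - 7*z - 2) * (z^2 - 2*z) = 7*z^5 - 17*z^4 - z^3 + 12*z^2 + 4*z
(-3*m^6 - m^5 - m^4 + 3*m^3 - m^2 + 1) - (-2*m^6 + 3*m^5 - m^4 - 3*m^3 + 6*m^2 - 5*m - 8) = -m^6 - 4*m^5 + 6*m^3 - 7*m^2 + 5*m + 9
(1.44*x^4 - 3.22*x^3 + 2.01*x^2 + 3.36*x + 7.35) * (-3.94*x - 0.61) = -5.6736*x^5 + 11.8084*x^4 - 5.9552*x^3 - 14.4645*x^2 - 31.0086*x - 4.4835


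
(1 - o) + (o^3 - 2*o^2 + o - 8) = o^3 - 2*o^2 - 7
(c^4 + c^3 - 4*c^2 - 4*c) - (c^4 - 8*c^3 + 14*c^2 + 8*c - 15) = 9*c^3 - 18*c^2 - 12*c + 15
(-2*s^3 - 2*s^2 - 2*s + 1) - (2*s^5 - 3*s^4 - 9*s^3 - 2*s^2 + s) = -2*s^5 + 3*s^4 + 7*s^3 - 3*s + 1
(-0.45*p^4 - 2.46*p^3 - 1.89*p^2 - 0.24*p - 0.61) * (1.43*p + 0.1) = -0.6435*p^5 - 3.5628*p^4 - 2.9487*p^3 - 0.5322*p^2 - 0.8963*p - 0.061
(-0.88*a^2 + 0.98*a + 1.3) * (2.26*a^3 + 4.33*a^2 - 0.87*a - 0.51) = -1.9888*a^5 - 1.5956*a^4 + 7.947*a^3 + 5.2252*a^2 - 1.6308*a - 0.663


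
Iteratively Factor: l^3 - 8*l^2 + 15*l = (l)*(l^2 - 8*l + 15) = l*(l - 3)*(l - 5)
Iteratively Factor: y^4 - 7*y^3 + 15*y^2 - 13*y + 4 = (y - 1)*(y^3 - 6*y^2 + 9*y - 4) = (y - 4)*(y - 1)*(y^2 - 2*y + 1) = (y - 4)*(y - 1)^2*(y - 1)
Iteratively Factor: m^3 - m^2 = (m)*(m^2 - m) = m*(m - 1)*(m)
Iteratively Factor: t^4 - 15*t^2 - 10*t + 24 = (t - 1)*(t^3 + t^2 - 14*t - 24) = (t - 4)*(t - 1)*(t^2 + 5*t + 6) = (t - 4)*(t - 1)*(t + 3)*(t + 2)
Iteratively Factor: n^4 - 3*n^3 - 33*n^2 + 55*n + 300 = (n - 5)*(n^3 + 2*n^2 - 23*n - 60) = (n - 5)*(n + 4)*(n^2 - 2*n - 15) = (n - 5)^2*(n + 4)*(n + 3)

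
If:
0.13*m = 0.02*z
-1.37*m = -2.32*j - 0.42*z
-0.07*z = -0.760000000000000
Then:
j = -0.98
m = 1.67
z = 10.86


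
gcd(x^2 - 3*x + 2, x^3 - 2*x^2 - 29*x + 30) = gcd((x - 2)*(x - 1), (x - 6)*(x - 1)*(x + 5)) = x - 1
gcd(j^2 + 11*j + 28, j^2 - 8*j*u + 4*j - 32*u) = j + 4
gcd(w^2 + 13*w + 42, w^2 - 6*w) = 1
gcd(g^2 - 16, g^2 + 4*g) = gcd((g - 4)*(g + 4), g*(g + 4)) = g + 4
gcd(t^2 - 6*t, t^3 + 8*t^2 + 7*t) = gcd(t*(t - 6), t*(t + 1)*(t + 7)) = t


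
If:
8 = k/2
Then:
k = 16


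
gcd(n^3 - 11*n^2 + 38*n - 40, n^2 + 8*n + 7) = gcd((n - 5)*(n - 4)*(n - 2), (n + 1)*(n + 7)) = 1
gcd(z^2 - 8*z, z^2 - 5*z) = z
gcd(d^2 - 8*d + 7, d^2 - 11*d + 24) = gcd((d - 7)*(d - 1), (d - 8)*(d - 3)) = 1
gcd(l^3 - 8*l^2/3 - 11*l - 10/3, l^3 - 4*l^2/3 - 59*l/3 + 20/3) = l - 5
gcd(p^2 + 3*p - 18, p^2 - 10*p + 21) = p - 3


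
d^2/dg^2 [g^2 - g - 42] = 2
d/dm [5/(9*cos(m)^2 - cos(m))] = 5*(-sin(m)/cos(m)^2 + 18*tan(m))/(9*cos(m) - 1)^2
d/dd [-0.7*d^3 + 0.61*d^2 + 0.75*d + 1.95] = -2.1*d^2 + 1.22*d + 0.75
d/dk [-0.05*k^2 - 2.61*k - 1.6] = -0.1*k - 2.61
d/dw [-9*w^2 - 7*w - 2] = -18*w - 7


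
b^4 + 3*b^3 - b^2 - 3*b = b*(b - 1)*(b + 1)*(b + 3)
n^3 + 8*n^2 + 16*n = n*(n + 4)^2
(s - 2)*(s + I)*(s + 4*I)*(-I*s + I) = -I*s^4 + 5*s^3 + 3*I*s^3 - 15*s^2 + 2*I*s^2 + 10*s - 12*I*s + 8*I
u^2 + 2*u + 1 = (u + 1)^2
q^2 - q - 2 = (q - 2)*(q + 1)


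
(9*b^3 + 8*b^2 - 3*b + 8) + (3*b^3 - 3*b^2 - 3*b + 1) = 12*b^3 + 5*b^2 - 6*b + 9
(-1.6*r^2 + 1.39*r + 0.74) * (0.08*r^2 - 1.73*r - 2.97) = -0.128*r^4 + 2.8792*r^3 + 2.4065*r^2 - 5.4085*r - 2.1978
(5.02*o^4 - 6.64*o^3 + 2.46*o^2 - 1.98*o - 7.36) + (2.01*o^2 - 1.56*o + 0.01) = 5.02*o^4 - 6.64*o^3 + 4.47*o^2 - 3.54*o - 7.35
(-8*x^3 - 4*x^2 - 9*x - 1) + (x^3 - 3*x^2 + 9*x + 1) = -7*x^3 - 7*x^2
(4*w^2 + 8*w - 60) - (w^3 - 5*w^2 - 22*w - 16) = -w^3 + 9*w^2 + 30*w - 44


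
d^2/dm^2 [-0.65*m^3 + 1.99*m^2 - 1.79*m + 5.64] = 3.98 - 3.9*m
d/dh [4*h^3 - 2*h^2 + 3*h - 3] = 12*h^2 - 4*h + 3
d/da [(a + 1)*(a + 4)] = 2*a + 5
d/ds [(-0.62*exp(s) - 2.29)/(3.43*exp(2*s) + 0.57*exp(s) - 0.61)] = (2.1266*exp(2*s) + 15.7094*exp(s) + 1.6835)*exp(s)/(11.7649*exp(4*s) + 3.9102*exp(3*s) - 3.8597*exp(2*s) - 0.6954*exp(s) + 0.3721)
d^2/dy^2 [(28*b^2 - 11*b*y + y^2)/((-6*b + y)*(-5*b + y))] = b^2*(-364*b^2 + 132*b*y - 12*y^2)/(27000*b^6 - 29700*b^5*y + 13590*b^4*y^2 - 3311*b^3*y^3 + 453*b^2*y^4 - 33*b*y^5 + y^6)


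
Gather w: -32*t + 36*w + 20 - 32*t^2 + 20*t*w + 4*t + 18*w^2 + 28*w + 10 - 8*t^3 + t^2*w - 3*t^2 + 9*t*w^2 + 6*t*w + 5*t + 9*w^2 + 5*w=-8*t^3 - 35*t^2 - 23*t + w^2*(9*t + 27) + w*(t^2 + 26*t + 69) + 30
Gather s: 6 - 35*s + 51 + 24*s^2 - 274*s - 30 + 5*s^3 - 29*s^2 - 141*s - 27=5*s^3 - 5*s^2 - 450*s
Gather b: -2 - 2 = -4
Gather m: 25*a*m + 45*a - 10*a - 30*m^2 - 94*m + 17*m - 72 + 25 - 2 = 35*a - 30*m^2 + m*(25*a - 77) - 49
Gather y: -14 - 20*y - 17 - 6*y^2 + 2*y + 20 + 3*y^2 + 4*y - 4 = -3*y^2 - 14*y - 15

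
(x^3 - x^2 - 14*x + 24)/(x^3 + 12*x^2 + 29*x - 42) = (x^3 - x^2 - 14*x + 24)/(x^3 + 12*x^2 + 29*x - 42)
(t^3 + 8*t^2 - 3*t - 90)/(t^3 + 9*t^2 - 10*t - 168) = (t^2 + 2*t - 15)/(t^2 + 3*t - 28)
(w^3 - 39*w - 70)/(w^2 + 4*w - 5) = (w^2 - 5*w - 14)/(w - 1)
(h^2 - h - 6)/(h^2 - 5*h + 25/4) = 4*(h^2 - h - 6)/(4*h^2 - 20*h + 25)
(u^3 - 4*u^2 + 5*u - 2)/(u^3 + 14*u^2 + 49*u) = (u^3 - 4*u^2 + 5*u - 2)/(u*(u^2 + 14*u + 49))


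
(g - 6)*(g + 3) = g^2 - 3*g - 18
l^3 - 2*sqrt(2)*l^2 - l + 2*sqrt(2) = (l - 1)*(l + 1)*(l - 2*sqrt(2))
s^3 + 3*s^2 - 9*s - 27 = (s - 3)*(s + 3)^2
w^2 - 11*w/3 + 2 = (w - 3)*(w - 2/3)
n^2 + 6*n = n*(n + 6)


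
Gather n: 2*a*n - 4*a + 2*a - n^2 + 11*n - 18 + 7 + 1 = -2*a - n^2 + n*(2*a + 11) - 10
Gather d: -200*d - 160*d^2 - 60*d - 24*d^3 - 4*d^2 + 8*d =-24*d^3 - 164*d^2 - 252*d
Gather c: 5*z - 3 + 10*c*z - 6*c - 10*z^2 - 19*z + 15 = c*(10*z - 6) - 10*z^2 - 14*z + 12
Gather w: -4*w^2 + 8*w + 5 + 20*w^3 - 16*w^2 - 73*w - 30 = 20*w^3 - 20*w^2 - 65*w - 25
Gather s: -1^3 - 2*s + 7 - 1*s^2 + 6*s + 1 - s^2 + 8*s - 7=-2*s^2 + 12*s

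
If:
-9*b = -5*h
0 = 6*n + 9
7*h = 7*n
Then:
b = -5/6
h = -3/2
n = -3/2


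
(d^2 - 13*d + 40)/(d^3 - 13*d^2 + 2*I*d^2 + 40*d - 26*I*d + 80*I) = 1/(d + 2*I)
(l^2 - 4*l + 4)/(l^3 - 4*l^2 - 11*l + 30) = (l - 2)/(l^2 - 2*l - 15)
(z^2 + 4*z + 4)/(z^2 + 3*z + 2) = (z + 2)/(z + 1)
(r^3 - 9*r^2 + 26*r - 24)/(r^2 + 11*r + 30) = (r^3 - 9*r^2 + 26*r - 24)/(r^2 + 11*r + 30)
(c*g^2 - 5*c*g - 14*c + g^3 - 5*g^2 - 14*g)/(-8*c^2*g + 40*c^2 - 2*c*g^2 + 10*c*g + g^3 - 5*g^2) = (-c*g^2 + 5*c*g + 14*c - g^3 + 5*g^2 + 14*g)/(8*c^2*g - 40*c^2 + 2*c*g^2 - 10*c*g - g^3 + 5*g^2)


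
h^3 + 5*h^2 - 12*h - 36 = (h - 3)*(h + 2)*(h + 6)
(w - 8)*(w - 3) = w^2 - 11*w + 24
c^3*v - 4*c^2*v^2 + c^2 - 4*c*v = c*(c - 4*v)*(c*v + 1)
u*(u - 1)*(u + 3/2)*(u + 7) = u^4 + 15*u^3/2 + 2*u^2 - 21*u/2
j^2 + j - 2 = (j - 1)*(j + 2)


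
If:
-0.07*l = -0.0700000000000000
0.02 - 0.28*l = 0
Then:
No Solution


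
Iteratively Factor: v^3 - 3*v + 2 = (v - 1)*(v^2 + v - 2) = (v - 1)^2*(v + 2)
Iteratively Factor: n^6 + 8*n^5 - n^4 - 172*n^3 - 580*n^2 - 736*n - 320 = (n + 4)*(n^5 + 4*n^4 - 17*n^3 - 104*n^2 - 164*n - 80) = (n + 2)*(n + 4)*(n^4 + 2*n^3 - 21*n^2 - 62*n - 40) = (n + 1)*(n + 2)*(n + 4)*(n^3 + n^2 - 22*n - 40) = (n + 1)*(n + 2)^2*(n + 4)*(n^2 - n - 20) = (n + 1)*(n + 2)^2*(n + 4)^2*(n - 5)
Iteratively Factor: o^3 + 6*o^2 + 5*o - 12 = (o + 3)*(o^2 + 3*o - 4) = (o - 1)*(o + 3)*(o + 4)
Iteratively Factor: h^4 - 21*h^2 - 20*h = (h + 1)*(h^3 - h^2 - 20*h) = (h + 1)*(h + 4)*(h^2 - 5*h) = (h - 5)*(h + 1)*(h + 4)*(h)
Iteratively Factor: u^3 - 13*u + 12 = (u - 3)*(u^2 + 3*u - 4) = (u - 3)*(u - 1)*(u + 4)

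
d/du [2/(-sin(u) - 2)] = 2*cos(u)/(sin(u) + 2)^2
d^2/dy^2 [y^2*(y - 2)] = 6*y - 4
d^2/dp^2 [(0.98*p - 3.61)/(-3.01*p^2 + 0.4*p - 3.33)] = (-(0.98*p - 3.61)*(6.02*p - 0.4)*(12.04*p - 0.8) + (17.6988*p - 22.5162)*(3.01*p^2 - 0.4*p + 3.33))/(3.01*p^2 - 0.4*p + 3.33)^3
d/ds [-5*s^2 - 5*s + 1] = -10*s - 5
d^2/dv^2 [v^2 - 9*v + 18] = 2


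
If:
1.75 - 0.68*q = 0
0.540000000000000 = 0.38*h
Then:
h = 1.42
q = 2.57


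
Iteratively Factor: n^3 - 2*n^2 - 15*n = (n - 5)*(n^2 + 3*n) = n*(n - 5)*(n + 3)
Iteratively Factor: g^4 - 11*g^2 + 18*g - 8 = (g - 2)*(g^3 + 2*g^2 - 7*g + 4) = (g - 2)*(g - 1)*(g^2 + 3*g - 4) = (g - 2)*(g - 1)^2*(g + 4)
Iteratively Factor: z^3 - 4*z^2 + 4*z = (z - 2)*(z^2 - 2*z) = (z - 2)^2*(z)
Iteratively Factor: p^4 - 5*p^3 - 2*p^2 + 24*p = (p - 3)*(p^3 - 2*p^2 - 8*p) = (p - 3)*(p + 2)*(p^2 - 4*p) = (p - 4)*(p - 3)*(p + 2)*(p)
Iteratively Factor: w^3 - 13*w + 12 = (w + 4)*(w^2 - 4*w + 3) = (w - 1)*(w + 4)*(w - 3)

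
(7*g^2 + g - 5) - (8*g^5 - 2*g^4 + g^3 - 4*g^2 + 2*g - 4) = -8*g^5 + 2*g^4 - g^3 + 11*g^2 - g - 1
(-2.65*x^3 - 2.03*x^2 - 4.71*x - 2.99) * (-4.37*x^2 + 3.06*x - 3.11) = 11.5805*x^5 + 0.7621*x^4 + 22.6124*x^3 + 4.967*x^2 + 5.4987*x + 9.2989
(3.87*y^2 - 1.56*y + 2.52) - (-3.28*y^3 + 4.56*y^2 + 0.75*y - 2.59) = 3.28*y^3 - 0.69*y^2 - 2.31*y + 5.11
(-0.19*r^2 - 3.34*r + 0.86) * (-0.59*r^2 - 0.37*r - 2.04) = 0.1121*r^4 + 2.0409*r^3 + 1.116*r^2 + 6.4954*r - 1.7544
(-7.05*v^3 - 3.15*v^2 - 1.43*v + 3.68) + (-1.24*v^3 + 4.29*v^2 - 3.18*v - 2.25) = -8.29*v^3 + 1.14*v^2 - 4.61*v + 1.43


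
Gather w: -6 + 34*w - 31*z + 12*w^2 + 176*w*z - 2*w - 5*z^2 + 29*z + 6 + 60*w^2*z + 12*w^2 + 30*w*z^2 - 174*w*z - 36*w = w^2*(60*z + 24) + w*(30*z^2 + 2*z - 4) - 5*z^2 - 2*z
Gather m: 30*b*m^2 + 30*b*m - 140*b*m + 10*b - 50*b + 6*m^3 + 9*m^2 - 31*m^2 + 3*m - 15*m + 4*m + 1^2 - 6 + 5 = -40*b + 6*m^3 + m^2*(30*b - 22) + m*(-110*b - 8)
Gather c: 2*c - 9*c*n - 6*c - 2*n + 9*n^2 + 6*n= c*(-9*n - 4) + 9*n^2 + 4*n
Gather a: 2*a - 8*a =-6*a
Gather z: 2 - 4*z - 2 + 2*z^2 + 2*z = 2*z^2 - 2*z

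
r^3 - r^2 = r^2*(r - 1)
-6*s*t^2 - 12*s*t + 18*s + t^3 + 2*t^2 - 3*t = (-6*s + t)*(t - 1)*(t + 3)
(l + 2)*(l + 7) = l^2 + 9*l + 14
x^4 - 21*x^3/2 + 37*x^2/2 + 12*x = x*(x - 8)*(x - 3)*(x + 1/2)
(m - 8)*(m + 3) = m^2 - 5*m - 24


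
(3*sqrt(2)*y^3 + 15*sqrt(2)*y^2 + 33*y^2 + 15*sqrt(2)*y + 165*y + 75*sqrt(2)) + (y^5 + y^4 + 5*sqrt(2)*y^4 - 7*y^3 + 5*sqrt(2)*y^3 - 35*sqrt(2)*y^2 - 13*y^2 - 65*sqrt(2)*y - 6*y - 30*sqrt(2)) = y^5 + y^4 + 5*sqrt(2)*y^4 - 7*y^3 + 8*sqrt(2)*y^3 - 20*sqrt(2)*y^2 + 20*y^2 - 50*sqrt(2)*y + 159*y + 45*sqrt(2)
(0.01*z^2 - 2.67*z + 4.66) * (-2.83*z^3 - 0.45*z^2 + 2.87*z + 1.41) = -0.0283*z^5 + 7.5516*z^4 - 11.9576*z^3 - 9.7458*z^2 + 9.6095*z + 6.5706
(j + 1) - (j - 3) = 4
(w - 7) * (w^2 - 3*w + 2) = w^3 - 10*w^2 + 23*w - 14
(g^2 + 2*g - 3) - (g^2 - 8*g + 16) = 10*g - 19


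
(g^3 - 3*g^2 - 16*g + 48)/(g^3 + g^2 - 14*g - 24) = (g^2 + g - 12)/(g^2 + 5*g + 6)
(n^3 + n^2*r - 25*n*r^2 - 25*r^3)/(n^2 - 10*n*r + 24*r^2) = (n^3 + n^2*r - 25*n*r^2 - 25*r^3)/(n^2 - 10*n*r + 24*r^2)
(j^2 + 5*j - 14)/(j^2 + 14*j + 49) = (j - 2)/(j + 7)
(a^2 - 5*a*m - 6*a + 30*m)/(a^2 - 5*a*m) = (a - 6)/a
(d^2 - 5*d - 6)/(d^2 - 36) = (d + 1)/(d + 6)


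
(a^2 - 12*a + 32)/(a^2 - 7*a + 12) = (a - 8)/(a - 3)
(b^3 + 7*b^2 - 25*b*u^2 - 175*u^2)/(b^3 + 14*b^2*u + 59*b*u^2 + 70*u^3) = (b^2 - 5*b*u + 7*b - 35*u)/(b^2 + 9*b*u + 14*u^2)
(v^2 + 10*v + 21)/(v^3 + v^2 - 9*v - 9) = (v + 7)/(v^2 - 2*v - 3)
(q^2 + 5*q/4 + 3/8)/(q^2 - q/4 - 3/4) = (q + 1/2)/(q - 1)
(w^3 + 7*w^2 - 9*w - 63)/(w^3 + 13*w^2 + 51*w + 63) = (w - 3)/(w + 3)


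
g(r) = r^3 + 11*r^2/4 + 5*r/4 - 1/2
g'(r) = 3*r^2 + 11*r/2 + 5/4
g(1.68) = 14.10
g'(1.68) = 18.96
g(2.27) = 28.21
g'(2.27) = 29.19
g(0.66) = 1.81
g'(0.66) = 6.19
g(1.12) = 5.75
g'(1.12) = 11.17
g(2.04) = 21.98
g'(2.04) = 24.95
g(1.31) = 8.10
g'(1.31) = 13.60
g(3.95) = 108.97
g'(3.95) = 69.78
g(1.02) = 4.70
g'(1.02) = 9.98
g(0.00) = -0.50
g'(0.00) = 1.25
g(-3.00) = -6.50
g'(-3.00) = 11.75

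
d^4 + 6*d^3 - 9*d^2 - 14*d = d*(d - 2)*(d + 1)*(d + 7)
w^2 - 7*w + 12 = (w - 4)*(w - 3)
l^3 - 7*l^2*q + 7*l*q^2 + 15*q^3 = (l - 5*q)*(l - 3*q)*(l + q)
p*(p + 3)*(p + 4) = p^3 + 7*p^2 + 12*p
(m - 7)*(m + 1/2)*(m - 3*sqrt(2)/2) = m^3 - 13*m^2/2 - 3*sqrt(2)*m^2/2 - 7*m/2 + 39*sqrt(2)*m/4 + 21*sqrt(2)/4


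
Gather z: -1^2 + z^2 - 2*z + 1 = z^2 - 2*z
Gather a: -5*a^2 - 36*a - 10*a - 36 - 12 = -5*a^2 - 46*a - 48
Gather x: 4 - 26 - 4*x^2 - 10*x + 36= -4*x^2 - 10*x + 14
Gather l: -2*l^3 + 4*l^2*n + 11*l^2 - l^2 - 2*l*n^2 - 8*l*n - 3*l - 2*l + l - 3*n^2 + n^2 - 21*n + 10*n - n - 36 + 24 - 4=-2*l^3 + l^2*(4*n + 10) + l*(-2*n^2 - 8*n - 4) - 2*n^2 - 12*n - 16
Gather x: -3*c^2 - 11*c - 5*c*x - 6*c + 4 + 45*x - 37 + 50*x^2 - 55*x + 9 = -3*c^2 - 17*c + 50*x^2 + x*(-5*c - 10) - 24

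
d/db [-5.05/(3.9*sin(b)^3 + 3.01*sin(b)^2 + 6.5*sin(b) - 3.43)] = (59.085*sin(b)^2 + 30.401*sin(b) + 32.825)*cos(b)/(3.9*sin(b)^3 + 3.01*sin(b)^2 + 6.5*sin(b) - 3.43)^2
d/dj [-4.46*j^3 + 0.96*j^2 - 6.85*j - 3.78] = -13.38*j^2 + 1.92*j - 6.85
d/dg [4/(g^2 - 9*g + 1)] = 4*(9 - 2*g)/(g^2 - 9*g + 1)^2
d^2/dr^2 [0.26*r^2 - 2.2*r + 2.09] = 0.520000000000000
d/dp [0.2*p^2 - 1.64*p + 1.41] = 0.4*p - 1.64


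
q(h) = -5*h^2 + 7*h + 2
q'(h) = 7 - 10*h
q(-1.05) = -10.86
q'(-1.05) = 17.50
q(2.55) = -12.66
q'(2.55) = -18.50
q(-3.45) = -81.66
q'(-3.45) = 41.50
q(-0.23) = 0.13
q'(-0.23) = 9.30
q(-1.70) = -24.35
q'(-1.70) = 24.00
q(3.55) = -36.16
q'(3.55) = -28.50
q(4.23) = -57.85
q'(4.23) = -35.30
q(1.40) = 2.00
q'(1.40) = -7.00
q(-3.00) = -64.00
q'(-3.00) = 37.00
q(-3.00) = -64.00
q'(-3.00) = 37.00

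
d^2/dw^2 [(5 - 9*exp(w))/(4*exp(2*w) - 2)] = (-36*exp(4*w) + 80*exp(3*w) - 108*exp(2*w) + 40*exp(w) - 9)*exp(w)/(2*(8*exp(6*w) - 12*exp(4*w) + 6*exp(2*w) - 1))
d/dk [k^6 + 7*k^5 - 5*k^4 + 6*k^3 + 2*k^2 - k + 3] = 6*k^5 + 35*k^4 - 20*k^3 + 18*k^2 + 4*k - 1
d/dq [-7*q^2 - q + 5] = -14*q - 1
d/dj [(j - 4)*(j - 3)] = 2*j - 7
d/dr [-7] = 0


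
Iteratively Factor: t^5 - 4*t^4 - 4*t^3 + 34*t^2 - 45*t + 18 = (t + 3)*(t^4 - 7*t^3 + 17*t^2 - 17*t + 6) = (t - 2)*(t + 3)*(t^3 - 5*t^2 + 7*t - 3) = (t - 3)*(t - 2)*(t + 3)*(t^2 - 2*t + 1) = (t - 3)*(t - 2)*(t - 1)*(t + 3)*(t - 1)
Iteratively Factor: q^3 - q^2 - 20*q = (q)*(q^2 - q - 20) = q*(q - 5)*(q + 4)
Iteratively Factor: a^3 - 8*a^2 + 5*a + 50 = (a - 5)*(a^2 - 3*a - 10) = (a - 5)*(a + 2)*(a - 5)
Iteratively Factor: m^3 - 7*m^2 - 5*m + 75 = (m - 5)*(m^2 - 2*m - 15) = (m - 5)*(m + 3)*(m - 5)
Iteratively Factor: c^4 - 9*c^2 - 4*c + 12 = (c + 2)*(c^3 - 2*c^2 - 5*c + 6) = (c - 3)*(c + 2)*(c^2 + c - 2) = (c - 3)*(c + 2)^2*(c - 1)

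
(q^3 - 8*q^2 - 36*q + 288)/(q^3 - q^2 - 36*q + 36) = (q - 8)/(q - 1)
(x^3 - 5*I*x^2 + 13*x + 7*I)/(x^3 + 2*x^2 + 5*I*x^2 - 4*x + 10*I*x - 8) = (x^2 - 6*I*x + 7)/(x^2 + x*(2 + 4*I) + 8*I)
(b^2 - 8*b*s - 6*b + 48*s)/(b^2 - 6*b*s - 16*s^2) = (b - 6)/(b + 2*s)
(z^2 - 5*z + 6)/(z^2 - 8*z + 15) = (z - 2)/(z - 5)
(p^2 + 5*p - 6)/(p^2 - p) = (p + 6)/p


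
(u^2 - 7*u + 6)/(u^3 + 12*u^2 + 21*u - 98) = (u^2 - 7*u + 6)/(u^3 + 12*u^2 + 21*u - 98)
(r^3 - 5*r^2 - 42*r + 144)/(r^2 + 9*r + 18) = (r^2 - 11*r + 24)/(r + 3)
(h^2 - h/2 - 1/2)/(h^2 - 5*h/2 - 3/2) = (h - 1)/(h - 3)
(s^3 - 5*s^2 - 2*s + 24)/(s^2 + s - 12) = (s^2 - 2*s - 8)/(s + 4)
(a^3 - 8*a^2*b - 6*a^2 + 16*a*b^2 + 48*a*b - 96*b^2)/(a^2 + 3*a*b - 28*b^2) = (a^2 - 4*a*b - 6*a + 24*b)/(a + 7*b)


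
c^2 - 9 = (c - 3)*(c + 3)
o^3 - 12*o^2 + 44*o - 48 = (o - 6)*(o - 4)*(o - 2)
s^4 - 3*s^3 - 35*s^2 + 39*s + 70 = (s - 7)*(s - 2)*(s + 1)*(s + 5)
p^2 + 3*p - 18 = (p - 3)*(p + 6)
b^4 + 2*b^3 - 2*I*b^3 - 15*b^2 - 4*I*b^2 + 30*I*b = b*(b - 3)*(b + 5)*(b - 2*I)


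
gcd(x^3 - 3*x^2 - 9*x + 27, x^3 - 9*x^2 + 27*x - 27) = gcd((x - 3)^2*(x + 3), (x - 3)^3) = x^2 - 6*x + 9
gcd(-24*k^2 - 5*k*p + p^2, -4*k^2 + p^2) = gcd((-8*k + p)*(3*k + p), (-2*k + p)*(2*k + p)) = 1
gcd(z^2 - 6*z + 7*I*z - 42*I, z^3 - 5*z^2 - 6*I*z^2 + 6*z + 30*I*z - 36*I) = 1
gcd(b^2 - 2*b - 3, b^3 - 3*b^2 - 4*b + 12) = b - 3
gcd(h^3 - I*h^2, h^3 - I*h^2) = h^3 - I*h^2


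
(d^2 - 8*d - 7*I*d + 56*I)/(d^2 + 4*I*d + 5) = (d^2 - 8*d - 7*I*d + 56*I)/(d^2 + 4*I*d + 5)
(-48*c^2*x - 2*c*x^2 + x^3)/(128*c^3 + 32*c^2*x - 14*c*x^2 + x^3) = x*(6*c + x)/(-16*c^2 - 6*c*x + x^2)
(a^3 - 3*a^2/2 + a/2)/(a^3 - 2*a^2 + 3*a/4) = 2*(a - 1)/(2*a - 3)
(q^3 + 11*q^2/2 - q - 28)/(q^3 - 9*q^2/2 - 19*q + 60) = (2*q^2 + 3*q - 14)/(2*q^2 - 17*q + 30)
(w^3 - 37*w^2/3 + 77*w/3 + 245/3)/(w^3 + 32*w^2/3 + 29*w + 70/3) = (w^2 - 14*w + 49)/(w^2 + 9*w + 14)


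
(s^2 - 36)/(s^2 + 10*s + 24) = (s - 6)/(s + 4)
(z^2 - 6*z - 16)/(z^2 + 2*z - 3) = (z^2 - 6*z - 16)/(z^2 + 2*z - 3)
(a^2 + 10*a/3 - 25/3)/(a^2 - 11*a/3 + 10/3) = (a + 5)/(a - 2)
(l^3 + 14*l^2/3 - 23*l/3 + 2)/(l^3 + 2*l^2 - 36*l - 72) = (3*l^2 - 4*l + 1)/(3*(l^2 - 4*l - 12))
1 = 1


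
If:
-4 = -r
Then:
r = 4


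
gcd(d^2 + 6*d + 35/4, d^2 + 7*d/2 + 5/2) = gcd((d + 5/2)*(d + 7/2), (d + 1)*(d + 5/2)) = d + 5/2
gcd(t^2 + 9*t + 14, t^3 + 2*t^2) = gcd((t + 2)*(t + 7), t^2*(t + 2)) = t + 2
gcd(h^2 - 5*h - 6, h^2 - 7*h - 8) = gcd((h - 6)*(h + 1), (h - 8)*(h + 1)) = h + 1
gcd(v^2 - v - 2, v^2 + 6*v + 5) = v + 1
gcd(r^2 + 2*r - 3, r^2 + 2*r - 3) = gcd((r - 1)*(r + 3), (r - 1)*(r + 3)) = r^2 + 2*r - 3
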